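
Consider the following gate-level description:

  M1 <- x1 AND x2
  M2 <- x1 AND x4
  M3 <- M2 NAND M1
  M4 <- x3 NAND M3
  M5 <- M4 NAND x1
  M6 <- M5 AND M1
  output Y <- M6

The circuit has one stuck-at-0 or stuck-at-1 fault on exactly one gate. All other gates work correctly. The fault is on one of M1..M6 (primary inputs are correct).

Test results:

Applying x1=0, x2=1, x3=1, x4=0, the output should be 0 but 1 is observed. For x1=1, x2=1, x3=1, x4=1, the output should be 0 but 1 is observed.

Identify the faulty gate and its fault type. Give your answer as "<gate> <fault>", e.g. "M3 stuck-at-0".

Fault-free values for test 1 (x1=0, x2=1, x3=1, x4=0): M1=0, M2=0, M3=1, M4=0, M5=1, M6=0, giving Y=0. Observed 1.
Test 1: faults giving observed 1 are {M1 stuck-at-1, M6 stuck-at-1}.
Test 2 (x1=1, x2=1, x3=1, x4=1): fault-free M1=1, M2=1, M3=0, M4=1, M5=0, M6=0 → 0; observed 1. Eliminates M1 stuck-at-1.
Only M6 stuck-at-1 is consistent with every test.

M6 stuck-at-1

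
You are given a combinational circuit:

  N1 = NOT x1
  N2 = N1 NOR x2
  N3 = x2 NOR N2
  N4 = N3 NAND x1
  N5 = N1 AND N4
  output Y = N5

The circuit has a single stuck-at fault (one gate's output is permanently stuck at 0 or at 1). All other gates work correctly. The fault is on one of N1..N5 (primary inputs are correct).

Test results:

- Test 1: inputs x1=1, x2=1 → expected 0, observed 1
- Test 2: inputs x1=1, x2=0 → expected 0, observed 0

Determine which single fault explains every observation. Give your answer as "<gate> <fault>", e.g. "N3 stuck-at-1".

N1 stuck-at-1

Fault-free values for test 1 (x1=1, x2=1): N1=0, N2=0, N3=0, N4=1, N5=0, giving Y=0. Observed 1.
Test 1: faults giving observed 1 are {N1 stuck-at-1, N5 stuck-at-1}.
Test 2 (x1=1, x2=0): fault-free N1=0, N2=1, N3=0, N4=1, N5=0 → 0; observed 0. Eliminates N5 stuck-at-1.
Only N1 stuck-at-1 is consistent with every test.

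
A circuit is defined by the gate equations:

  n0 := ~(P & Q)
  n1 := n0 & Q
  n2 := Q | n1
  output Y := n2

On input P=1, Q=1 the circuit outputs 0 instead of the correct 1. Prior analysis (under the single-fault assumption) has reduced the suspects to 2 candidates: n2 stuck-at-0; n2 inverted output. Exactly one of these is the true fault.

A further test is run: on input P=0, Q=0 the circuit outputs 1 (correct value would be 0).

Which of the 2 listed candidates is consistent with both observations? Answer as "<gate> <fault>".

Evaluate each candidate on input P=0, Q=0:
  n2 stuck-at-0: n0=1, n1=0, n2=0 [stuck-at-0] → 0 — eliminated
  n2 inverted output: n0=1, n1=0, n2=1 [inverted output] → 1 — matches
Only n2 inverted output reproduces the observed 1.

n2 inverted output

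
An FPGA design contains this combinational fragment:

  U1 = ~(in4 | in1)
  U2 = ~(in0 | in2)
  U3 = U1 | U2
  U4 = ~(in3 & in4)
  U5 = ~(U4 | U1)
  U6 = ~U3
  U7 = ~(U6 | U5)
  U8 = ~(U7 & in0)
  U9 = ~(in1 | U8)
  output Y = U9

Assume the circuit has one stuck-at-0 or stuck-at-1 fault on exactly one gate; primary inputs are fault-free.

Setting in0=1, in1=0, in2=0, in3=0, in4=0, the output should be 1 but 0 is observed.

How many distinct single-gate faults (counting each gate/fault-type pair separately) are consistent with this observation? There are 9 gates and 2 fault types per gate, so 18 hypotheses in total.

7

Fault-free: U1=1, U2=0, U3=1, U4=1, U5=0, U6=0, U7=1, U8=0, U9=1 → 1. Observed 0.
  U1: stuck-at-0 ✓; others ✗
  U2: none of the 2 fault types match ✗
  U3: stuck-at-0 ✓; others ✗
  U4: none of the 2 fault types match ✗
  U5: stuck-at-1 ✓; others ✗
  U6: stuck-at-1 ✓; others ✗
  U7: stuck-at-0 ✓; others ✗
  U8: stuck-at-1 ✓; others ✗
  U9: stuck-at-0 ✓; others ✗
Consistent faults: {U1 stuck-at-0, U3 stuck-at-0, U5 stuck-at-1, U6 stuck-at-1, U7 stuck-at-0, U8 stuck-at-1, U9 stuck-at-0} — 7 in all.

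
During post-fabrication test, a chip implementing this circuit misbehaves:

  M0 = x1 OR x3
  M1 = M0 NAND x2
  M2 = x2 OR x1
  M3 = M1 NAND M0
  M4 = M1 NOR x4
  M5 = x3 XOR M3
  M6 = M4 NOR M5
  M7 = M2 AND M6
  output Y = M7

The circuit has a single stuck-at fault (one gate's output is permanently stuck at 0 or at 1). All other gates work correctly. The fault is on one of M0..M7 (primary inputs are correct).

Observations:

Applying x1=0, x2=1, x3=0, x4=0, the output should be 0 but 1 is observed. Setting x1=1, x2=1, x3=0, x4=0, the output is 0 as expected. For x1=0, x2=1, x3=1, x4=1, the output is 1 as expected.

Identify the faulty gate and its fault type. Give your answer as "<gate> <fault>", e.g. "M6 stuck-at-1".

Fault-free values for test 1 (x1=0, x2=1, x3=0, x4=0): M0=0, M1=1, M2=1, M3=1, M4=0, M5=1, M6=0, M7=0, giving Y=0. Observed 1.
Test 1: faults giving observed 1 are {M3 stuck-at-0, M5 stuck-at-0, M6 stuck-at-1, M7 stuck-at-1}.
Test 2 (x1=1, x2=1, x3=0, x4=0): fault-free M0=1, M1=0, M2=1, M3=1, M4=1, M5=1, M6=0, M7=0 → 0; observed 0. Eliminates M6 stuck-at-1, M7 stuck-at-1.
Test 3 (x1=0, x2=1, x3=1, x4=1): fault-free M0=1, M1=0, M2=1, M3=1, M4=0, M5=0, M6=1, M7=1 → 1; observed 1. Eliminates M3 stuck-at-0.
Only M5 stuck-at-0 is consistent with every test.

M5 stuck-at-0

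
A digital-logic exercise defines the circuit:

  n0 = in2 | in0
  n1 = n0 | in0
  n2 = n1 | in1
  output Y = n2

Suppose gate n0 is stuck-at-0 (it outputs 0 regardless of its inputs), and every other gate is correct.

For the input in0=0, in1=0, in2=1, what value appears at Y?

0

Propagate with n0 forced: n0=0 [stuck-at-0], n1=0, n2=0.
So Y = 0. (Without the fault it would be 1.)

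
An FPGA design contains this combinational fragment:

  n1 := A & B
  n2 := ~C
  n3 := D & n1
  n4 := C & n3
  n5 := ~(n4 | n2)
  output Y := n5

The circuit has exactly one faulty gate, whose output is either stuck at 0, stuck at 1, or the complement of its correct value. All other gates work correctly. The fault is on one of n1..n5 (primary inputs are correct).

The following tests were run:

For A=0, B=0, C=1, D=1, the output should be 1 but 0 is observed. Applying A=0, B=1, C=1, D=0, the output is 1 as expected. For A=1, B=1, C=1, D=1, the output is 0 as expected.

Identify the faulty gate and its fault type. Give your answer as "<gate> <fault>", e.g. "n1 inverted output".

Fault-free values for test 1 (A=0, B=0, C=1, D=1): n1=0, n2=0, n3=0, n4=0, n5=1, giving Y=1. Observed 0.
Test 1: faults giving observed 0 are {n1 stuck-at-1, n1 inverted output, n2 stuck-at-1, n2 inverted output, n3 stuck-at-1, n3 inverted output, n4 stuck-at-1, n4 inverted output, n5 stuck-at-0, n5 inverted output}.
Test 2 (A=0, B=1, C=1, D=0): fault-free n1=0, n2=0, n3=0, n4=0, n5=1 → 1; observed 1. Eliminates n2 stuck-at-1, n2 inverted output, n3 stuck-at-1, n3 inverted output, n4 stuck-at-1, n4 inverted output, n5 stuck-at-0, n5 inverted output.
Test 3 (A=1, B=1, C=1, D=1): fault-free n1=1, n2=0, n3=1, n4=1, n5=0 → 0; observed 0. Eliminates n1 inverted output.
Only n1 stuck-at-1 is consistent with every test.

n1 stuck-at-1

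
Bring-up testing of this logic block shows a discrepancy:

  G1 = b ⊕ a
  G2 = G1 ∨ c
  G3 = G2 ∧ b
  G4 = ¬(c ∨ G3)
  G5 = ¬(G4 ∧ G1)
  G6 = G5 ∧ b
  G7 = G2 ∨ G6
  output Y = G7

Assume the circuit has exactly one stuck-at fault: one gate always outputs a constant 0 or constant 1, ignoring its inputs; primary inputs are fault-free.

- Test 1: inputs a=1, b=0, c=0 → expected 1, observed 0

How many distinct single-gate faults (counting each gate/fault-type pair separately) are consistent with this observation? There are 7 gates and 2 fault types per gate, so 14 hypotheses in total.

Fault-free: G1=1, G2=1, G3=0, G4=1, G5=0, G6=0, G7=1 → 1. Observed 0.
  G1 stuck-at-0: output 0 ✓
  G1 stuck-at-1: output 1 ✗
  G2 stuck-at-0: output 0 ✓
  G2 stuck-at-1: output 1 ✗
  G3 stuck-at-0: output 1 ✗
  G3 stuck-at-1: output 1 ✗
  G4 stuck-at-0: output 1 ✗
  G4 stuck-at-1: output 1 ✗
  G5 stuck-at-0: output 1 ✗
  G5 stuck-at-1: output 1 ✗
  G6 stuck-at-0: output 1 ✗
  G6 stuck-at-1: output 1 ✗
  G7 stuck-at-0: output 0 ✓
  G7 stuck-at-1: output 1 ✗
Consistent faults: {G1 stuck-at-0, G2 stuck-at-0, G7 stuck-at-0} — 3 in all.

3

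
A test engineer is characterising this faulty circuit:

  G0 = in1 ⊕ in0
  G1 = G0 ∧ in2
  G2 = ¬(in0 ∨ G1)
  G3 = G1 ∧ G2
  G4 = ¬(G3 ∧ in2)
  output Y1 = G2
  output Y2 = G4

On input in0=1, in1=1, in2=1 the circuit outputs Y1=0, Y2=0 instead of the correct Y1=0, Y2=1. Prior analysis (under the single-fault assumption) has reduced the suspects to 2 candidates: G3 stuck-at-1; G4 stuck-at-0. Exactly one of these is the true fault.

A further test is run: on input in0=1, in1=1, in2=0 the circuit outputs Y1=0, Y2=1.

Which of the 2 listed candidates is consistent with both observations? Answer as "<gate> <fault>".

G3 stuck-at-1

Evaluate each candidate on input in0=1, in1=1, in2=0:
  G3 stuck-at-1: G0=0, G1=0, G2=0, G3=1 [stuck-at-1], G4=1 → Y1=0, Y2=1 — matches
  G4 stuck-at-0: G0=0, G1=0, G2=0, G3=0, G4=0 [stuck-at-0] → Y1=0, Y2=0 — eliminated
Only G3 stuck-at-1 reproduces the observed Y1=0, Y2=1.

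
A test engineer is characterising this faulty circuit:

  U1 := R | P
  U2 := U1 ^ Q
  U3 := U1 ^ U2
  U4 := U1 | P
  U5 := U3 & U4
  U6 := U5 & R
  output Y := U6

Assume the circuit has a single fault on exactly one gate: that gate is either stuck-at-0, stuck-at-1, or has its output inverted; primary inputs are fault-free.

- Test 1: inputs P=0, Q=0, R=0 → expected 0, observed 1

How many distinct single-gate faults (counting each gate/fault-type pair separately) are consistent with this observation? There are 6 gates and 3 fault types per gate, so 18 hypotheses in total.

2

Fault-free: U1=0, U2=0, U3=0, U4=0, U5=0, U6=0 → 0. Observed 1.
  U1: none of the 3 fault types match ✗
  U2: none of the 3 fault types match ✗
  U3: none of the 3 fault types match ✗
  U4: none of the 3 fault types match ✗
  U5: none of the 3 fault types match ✗
  U6: stuck-at-1, inverted output ✓; others ✗
Consistent faults: {U6 stuck-at-1, U6 inverted output} — 2 in all.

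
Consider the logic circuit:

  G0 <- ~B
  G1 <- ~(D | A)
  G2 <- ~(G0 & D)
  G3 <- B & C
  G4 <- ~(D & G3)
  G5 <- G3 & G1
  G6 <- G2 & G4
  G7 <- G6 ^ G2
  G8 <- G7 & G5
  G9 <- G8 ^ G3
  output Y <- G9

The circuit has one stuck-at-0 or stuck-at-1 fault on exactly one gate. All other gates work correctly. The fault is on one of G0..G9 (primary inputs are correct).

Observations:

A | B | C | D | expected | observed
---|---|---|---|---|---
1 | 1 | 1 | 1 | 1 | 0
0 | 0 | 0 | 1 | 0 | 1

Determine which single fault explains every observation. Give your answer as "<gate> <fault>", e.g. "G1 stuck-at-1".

Fault-free values for test 1 (A=1, B=1, C=1, D=1): G0=0, G1=0, G2=1, G3=1, G4=0, G5=0, G6=0, G7=1, G8=0, G9=1, giving Y=1. Observed 0.
Test 1: faults giving observed 0 are {G1 stuck-at-1, G3 stuck-at-0, G5 stuck-at-1, G8 stuck-at-1, G9 stuck-at-0}.
Test 2 (A=0, B=0, C=0, D=1): fault-free G0=1, G1=0, G2=0, G3=0, G4=1, G5=0, G6=0, G7=0, G8=0, G9=0 → 0; observed 1. Eliminates G1 stuck-at-1, G3 stuck-at-0, G5 stuck-at-1, G9 stuck-at-0.
Only G8 stuck-at-1 is consistent with every test.

G8 stuck-at-1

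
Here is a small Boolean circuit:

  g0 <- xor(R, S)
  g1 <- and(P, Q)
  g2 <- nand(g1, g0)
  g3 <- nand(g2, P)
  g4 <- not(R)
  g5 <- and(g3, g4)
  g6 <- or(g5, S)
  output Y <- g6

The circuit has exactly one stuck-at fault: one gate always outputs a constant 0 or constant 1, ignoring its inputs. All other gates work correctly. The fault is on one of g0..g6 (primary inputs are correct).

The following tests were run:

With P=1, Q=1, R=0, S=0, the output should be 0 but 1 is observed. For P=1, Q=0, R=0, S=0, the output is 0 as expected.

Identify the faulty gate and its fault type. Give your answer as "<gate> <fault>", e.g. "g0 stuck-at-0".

g0 stuck-at-1

Fault-free values for test 1 (P=1, Q=1, R=0, S=0): g0=0, g1=1, g2=1, g3=0, g4=1, g5=0, g6=0, giving Y=0. Observed 1.
Test 1: faults giving observed 1 are {g0 stuck-at-1, g2 stuck-at-0, g3 stuck-at-1, g5 stuck-at-1, g6 stuck-at-1}.
Test 2 (P=1, Q=0, R=0, S=0): fault-free g0=0, g1=0, g2=1, g3=0, g4=1, g5=0, g6=0 → 0; observed 0. Eliminates g2 stuck-at-0, g3 stuck-at-1, g5 stuck-at-1, g6 stuck-at-1.
Only g0 stuck-at-1 is consistent with every test.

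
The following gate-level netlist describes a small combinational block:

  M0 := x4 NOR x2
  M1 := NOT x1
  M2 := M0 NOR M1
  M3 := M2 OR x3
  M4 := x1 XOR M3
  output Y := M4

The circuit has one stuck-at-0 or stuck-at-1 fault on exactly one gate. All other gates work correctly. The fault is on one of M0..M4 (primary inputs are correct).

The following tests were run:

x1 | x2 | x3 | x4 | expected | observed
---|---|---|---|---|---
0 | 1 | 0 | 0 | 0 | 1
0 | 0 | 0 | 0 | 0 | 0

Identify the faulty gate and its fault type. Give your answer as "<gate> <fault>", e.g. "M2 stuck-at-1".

Fault-free values for test 1 (x1=0, x2=1, x3=0, x4=0): M0=0, M1=1, M2=0, M3=0, M4=0, giving Y=0. Observed 1.
Test 1: faults giving observed 1 are {M1 stuck-at-0, M2 stuck-at-1, M3 stuck-at-1, M4 stuck-at-1}.
Test 2 (x1=0, x2=0, x3=0, x4=0): fault-free M0=1, M1=1, M2=0, M3=0, M4=0 → 0; observed 0. Eliminates M2 stuck-at-1, M3 stuck-at-1, M4 stuck-at-1.
Only M1 stuck-at-0 is consistent with every test.

M1 stuck-at-0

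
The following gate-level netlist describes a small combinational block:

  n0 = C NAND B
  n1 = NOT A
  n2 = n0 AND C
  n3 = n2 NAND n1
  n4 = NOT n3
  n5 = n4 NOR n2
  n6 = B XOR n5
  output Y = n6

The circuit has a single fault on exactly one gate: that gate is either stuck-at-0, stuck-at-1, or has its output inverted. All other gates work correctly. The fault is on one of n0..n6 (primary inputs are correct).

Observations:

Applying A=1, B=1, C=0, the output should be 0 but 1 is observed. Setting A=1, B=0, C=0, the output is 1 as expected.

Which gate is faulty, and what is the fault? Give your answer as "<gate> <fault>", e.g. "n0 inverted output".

Fault-free values for test 1 (A=1, B=1, C=0): n0=1, n1=0, n2=0, n3=1, n4=0, n5=1, n6=0, giving Y=0. Observed 1.
Test 1: faults giving observed 1 are {n2 stuck-at-1, n2 inverted output, n3 stuck-at-0, n3 inverted output, n4 stuck-at-1, n4 inverted output, n5 stuck-at-0, n5 inverted output, n6 stuck-at-1, n6 inverted output}.
Test 2 (A=1, B=0, C=0): fault-free n0=1, n1=0, n2=0, n3=1, n4=0, n5=1, n6=1 → 1; observed 1. Eliminates n2 stuck-at-1, n2 inverted output, n3 stuck-at-0, n3 inverted output, n4 stuck-at-1, n4 inverted output, n5 stuck-at-0, n5 inverted output, n6 inverted output.
Only n6 stuck-at-1 is consistent with every test.

n6 stuck-at-1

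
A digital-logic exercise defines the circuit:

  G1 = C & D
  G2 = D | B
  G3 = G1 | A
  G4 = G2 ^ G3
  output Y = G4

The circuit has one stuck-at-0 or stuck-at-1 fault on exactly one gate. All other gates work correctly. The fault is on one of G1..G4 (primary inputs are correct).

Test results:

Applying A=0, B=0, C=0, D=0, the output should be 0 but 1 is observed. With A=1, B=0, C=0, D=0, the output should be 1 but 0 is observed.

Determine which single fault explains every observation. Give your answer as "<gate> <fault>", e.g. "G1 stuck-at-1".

G2 stuck-at-1

Fault-free values for test 1 (A=0, B=0, C=0, D=0): G1=0, G2=0, G3=0, G4=0, giving Y=0. Observed 1.
Test 1: faults giving observed 1 are {G1 stuck-at-1, G2 stuck-at-1, G3 stuck-at-1, G4 stuck-at-1}.
Test 2 (A=1, B=0, C=0, D=0): fault-free G1=0, G2=0, G3=1, G4=1 → 1; observed 0. Eliminates G1 stuck-at-1, G3 stuck-at-1, G4 stuck-at-1.
Only G2 stuck-at-1 is consistent with every test.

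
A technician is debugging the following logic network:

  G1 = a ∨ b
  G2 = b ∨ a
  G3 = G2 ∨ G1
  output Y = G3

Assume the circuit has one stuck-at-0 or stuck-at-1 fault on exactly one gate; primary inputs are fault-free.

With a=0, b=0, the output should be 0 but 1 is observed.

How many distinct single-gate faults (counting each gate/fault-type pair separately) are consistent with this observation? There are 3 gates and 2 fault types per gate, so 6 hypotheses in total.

Fault-free: G1=0, G2=0, G3=0 → 0. Observed 1.
  G1 stuck-at-0: output 0 ✗
  G1 stuck-at-1: output 1 ✓
  G2 stuck-at-0: output 0 ✗
  G2 stuck-at-1: output 1 ✓
  G3 stuck-at-0: output 0 ✗
  G3 stuck-at-1: output 1 ✓
Consistent faults: {G1 stuck-at-1, G2 stuck-at-1, G3 stuck-at-1} — 3 in all.

3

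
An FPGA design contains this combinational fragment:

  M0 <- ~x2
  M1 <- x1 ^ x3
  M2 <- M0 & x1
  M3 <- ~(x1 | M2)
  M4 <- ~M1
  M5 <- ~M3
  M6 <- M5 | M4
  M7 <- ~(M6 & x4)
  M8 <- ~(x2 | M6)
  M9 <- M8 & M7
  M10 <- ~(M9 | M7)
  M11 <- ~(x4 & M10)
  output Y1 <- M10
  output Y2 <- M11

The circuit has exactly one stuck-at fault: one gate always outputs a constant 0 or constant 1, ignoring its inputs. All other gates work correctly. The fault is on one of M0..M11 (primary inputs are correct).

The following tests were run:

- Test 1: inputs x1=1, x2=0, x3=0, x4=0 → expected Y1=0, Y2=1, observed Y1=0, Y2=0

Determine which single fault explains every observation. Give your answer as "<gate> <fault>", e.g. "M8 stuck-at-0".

M11 stuck-at-0

Fault-free values for test 1 (x1=1, x2=0, x3=0, x4=0): M0=1, M1=1, M2=1, M3=0, M4=0, M5=1, M6=1, M7=1, M8=0, M9=0, M10=0, M11=1, giving Y1=0, Y2=1. Observed Y1=0, Y2=0.
Test 1: faults giving observed Y1=0, Y2=0 are {M11 stuck-at-0}.
Only M11 stuck-at-0 is consistent with every test.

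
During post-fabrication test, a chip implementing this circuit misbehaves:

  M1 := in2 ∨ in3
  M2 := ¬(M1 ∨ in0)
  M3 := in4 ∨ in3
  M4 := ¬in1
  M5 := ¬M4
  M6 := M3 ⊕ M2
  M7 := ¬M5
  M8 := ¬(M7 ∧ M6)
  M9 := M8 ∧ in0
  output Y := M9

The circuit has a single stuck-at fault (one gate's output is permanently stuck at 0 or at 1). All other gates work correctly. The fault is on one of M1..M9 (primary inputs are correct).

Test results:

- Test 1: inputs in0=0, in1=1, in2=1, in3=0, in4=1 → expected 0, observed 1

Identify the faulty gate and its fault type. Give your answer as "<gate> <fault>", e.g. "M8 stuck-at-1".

Fault-free values for test 1 (in0=0, in1=1, in2=1, in3=0, in4=1): M1=1, M2=0, M3=1, M4=0, M5=1, M6=1, M7=0, M8=1, M9=0, giving Y=0. Observed 1.
Test 1: faults giving observed 1 are {M9 stuck-at-1}.
Only M9 stuck-at-1 is consistent with every test.

M9 stuck-at-1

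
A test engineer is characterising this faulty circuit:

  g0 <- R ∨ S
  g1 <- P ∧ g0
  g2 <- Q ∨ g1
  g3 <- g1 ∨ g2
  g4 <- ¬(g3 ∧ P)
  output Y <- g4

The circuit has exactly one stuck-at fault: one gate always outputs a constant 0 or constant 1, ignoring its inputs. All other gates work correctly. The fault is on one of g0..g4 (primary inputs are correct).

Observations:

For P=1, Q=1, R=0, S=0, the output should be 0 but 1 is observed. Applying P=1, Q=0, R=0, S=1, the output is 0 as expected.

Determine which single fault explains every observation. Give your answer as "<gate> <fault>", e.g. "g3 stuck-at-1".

Fault-free values for test 1 (P=1, Q=1, R=0, S=0): g0=0, g1=0, g2=1, g3=1, g4=0, giving Y=0. Observed 1.
Test 1: faults giving observed 1 are {g2 stuck-at-0, g3 stuck-at-0, g4 stuck-at-1}.
Test 2 (P=1, Q=0, R=0, S=1): fault-free g0=1, g1=1, g2=1, g3=1, g4=0 → 0; observed 0. Eliminates g3 stuck-at-0, g4 stuck-at-1.
Only g2 stuck-at-0 is consistent with every test.

g2 stuck-at-0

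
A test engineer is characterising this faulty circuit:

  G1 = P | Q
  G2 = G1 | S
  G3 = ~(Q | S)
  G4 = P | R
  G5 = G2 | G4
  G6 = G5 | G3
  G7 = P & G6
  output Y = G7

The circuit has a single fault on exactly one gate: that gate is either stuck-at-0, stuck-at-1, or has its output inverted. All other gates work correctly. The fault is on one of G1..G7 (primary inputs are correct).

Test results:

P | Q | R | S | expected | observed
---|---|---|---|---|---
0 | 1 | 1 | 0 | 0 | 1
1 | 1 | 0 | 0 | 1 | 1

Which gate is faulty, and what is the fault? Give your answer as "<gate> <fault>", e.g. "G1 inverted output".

G7 stuck-at-1

Fault-free values for test 1 (P=0, Q=1, R=1, S=0): G1=1, G2=1, G3=0, G4=1, G5=1, G6=1, G7=0, giving Y=0. Observed 1.
Test 1: faults giving observed 1 are {G7 stuck-at-1, G7 inverted output}.
Test 2 (P=1, Q=1, R=0, S=0): fault-free G1=1, G2=1, G3=0, G4=1, G5=1, G6=1, G7=1 → 1; observed 1. Eliminates G7 inverted output.
Only G7 stuck-at-1 is consistent with every test.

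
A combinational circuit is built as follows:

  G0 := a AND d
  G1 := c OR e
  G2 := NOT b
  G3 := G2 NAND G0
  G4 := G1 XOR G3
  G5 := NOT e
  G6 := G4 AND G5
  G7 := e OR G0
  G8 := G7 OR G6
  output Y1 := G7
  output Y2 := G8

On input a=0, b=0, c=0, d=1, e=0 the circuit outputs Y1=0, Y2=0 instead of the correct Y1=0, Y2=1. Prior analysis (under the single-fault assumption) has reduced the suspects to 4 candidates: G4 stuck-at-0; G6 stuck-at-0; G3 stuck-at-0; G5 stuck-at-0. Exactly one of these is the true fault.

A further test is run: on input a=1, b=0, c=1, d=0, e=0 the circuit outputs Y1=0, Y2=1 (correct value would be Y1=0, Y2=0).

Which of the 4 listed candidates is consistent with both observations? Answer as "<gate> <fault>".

G3 stuck-at-0

Evaluate each candidate on input a=1, b=0, c=1, d=0, e=0:
  G4 stuck-at-0: G0=0, G1=1, G2=1, G3=1, G4=0 [stuck-at-0], G5=1, G6=0, G7=0, G8=0 → Y1=0, Y2=0 — eliminated
  G6 stuck-at-0: G0=0, G1=1, G2=1, G3=1, G4=0, G5=1, G6=0 [stuck-at-0], G7=0, G8=0 → Y1=0, Y2=0 — eliminated
  G3 stuck-at-0: G0=0, G1=1, G2=1, G3=0 [stuck-at-0], G4=1, G5=1, G6=1, G7=0, G8=1 → Y1=0, Y2=1 — matches
  G5 stuck-at-0: G0=0, G1=1, G2=1, G3=1, G4=0, G5=0 [stuck-at-0], G6=0, G7=0, G8=0 → Y1=0, Y2=0 — eliminated
Only G3 stuck-at-0 reproduces the observed Y1=0, Y2=1.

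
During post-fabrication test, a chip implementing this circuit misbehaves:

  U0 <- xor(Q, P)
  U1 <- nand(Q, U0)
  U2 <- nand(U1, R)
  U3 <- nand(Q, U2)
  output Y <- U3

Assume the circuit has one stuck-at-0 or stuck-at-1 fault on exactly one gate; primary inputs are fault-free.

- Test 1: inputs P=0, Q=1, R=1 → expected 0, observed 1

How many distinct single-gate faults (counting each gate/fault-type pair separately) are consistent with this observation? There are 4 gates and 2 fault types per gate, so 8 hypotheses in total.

4

Fault-free: U0=1, U1=0, U2=1, U3=0 → 0. Observed 1.
  U0 stuck-at-0: output 1 ✓
  U0 stuck-at-1: output 0 ✗
  U1 stuck-at-0: output 0 ✗
  U1 stuck-at-1: output 1 ✓
  U2 stuck-at-0: output 1 ✓
  U2 stuck-at-1: output 0 ✗
  U3 stuck-at-0: output 0 ✗
  U3 stuck-at-1: output 1 ✓
Consistent faults: {U0 stuck-at-0, U1 stuck-at-1, U2 stuck-at-0, U3 stuck-at-1} — 4 in all.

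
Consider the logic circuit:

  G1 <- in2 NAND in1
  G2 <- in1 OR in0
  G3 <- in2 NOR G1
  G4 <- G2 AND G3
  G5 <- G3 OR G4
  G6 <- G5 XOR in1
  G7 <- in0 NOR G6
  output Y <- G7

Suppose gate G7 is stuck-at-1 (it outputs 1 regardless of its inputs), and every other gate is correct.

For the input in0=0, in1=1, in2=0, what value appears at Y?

Propagate with G7 forced: G1=1, G2=1, G3=0, G4=0, G5=0, G6=1, G7=1 [stuck-at-1].
So Y = 1. (Without the fault it would be 0.)

1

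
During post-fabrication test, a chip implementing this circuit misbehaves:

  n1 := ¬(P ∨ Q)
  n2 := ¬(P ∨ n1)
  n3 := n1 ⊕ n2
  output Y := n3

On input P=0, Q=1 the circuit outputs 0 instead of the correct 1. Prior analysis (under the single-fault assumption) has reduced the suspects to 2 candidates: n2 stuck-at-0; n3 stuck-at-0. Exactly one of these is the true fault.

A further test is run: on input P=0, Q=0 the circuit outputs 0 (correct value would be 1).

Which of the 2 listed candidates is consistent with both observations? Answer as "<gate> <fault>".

n3 stuck-at-0

Evaluate each candidate on input P=0, Q=0:
  n2 stuck-at-0: n1=1, n2=0 [stuck-at-0], n3=1 → 1 — eliminated
  n3 stuck-at-0: n1=1, n2=0, n3=0 [stuck-at-0] → 0 — matches
Only n3 stuck-at-0 reproduces the observed 0.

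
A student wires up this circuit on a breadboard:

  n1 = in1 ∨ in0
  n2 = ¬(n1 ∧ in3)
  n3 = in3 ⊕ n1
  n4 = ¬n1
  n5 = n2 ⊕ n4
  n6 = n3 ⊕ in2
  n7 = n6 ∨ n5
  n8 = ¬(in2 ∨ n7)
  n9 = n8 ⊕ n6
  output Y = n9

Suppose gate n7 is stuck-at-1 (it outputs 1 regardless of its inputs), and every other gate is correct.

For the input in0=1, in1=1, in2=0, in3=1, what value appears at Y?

Propagate with n7 forced: n1=1, n2=0, n3=0, n4=0, n5=0, n6=0, n7=1 [stuck-at-1], n8=0, n9=0.
So Y = 0. (Without the fault it would be 1.)

0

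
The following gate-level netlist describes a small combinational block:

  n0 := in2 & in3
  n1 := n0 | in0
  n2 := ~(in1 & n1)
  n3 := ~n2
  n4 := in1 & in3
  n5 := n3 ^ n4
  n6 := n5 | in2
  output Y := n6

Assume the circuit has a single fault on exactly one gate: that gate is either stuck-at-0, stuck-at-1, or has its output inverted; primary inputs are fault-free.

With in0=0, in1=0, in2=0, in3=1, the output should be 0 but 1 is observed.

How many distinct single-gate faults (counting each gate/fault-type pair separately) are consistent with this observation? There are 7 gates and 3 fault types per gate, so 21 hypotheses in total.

10

Fault-free: n0=0, n1=0, n2=1, n3=0, n4=0, n5=0, n6=0 → 0. Observed 1.
  n0: none of the 3 fault types match ✗
  n1: none of the 3 fault types match ✗
  n2: stuck-at-0, inverted output ✓; others ✗
  n3: stuck-at-1, inverted output ✓; others ✗
  n4: stuck-at-1, inverted output ✓; others ✗
  n5: stuck-at-1, inverted output ✓; others ✗
  n6: stuck-at-1, inverted output ✓; others ✗
Consistent faults: {n2 stuck-at-0, n2 inverted output, n3 stuck-at-1, n3 inverted output, n4 stuck-at-1, n4 inverted output, n5 stuck-at-1, n5 inverted output, n6 stuck-at-1, n6 inverted output} — 10 in all.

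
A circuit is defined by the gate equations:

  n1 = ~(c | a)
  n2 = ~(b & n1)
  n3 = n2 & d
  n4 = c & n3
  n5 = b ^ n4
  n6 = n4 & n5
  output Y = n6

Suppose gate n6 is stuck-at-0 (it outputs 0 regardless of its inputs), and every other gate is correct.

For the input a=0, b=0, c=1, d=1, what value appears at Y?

Propagate with n6 forced: n1=0, n2=1, n3=1, n4=1, n5=1, n6=0 [stuck-at-0].
So Y = 0. (Without the fault it would be 1.)

0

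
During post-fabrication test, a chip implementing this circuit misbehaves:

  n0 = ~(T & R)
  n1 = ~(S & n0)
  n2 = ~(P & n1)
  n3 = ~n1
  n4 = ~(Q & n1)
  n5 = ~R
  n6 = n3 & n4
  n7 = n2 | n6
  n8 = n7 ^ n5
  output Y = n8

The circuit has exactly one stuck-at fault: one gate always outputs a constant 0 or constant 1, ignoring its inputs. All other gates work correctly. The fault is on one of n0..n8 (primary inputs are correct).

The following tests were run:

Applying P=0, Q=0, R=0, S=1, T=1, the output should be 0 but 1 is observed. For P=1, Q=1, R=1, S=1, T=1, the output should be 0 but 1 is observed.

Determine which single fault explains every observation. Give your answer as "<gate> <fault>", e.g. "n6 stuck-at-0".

Fault-free values for test 1 (P=0, Q=0, R=0, S=1, T=1): n0=1, n1=0, n2=1, n3=1, n4=1, n5=1, n6=1, n7=1, n8=0, giving Y=0. Observed 1.
Test 1: faults giving observed 1 are {n5 stuck-at-0, n7 stuck-at-0, n8 stuck-at-1}.
Test 2 (P=1, Q=1, R=1, S=1, T=1): fault-free n0=0, n1=1, n2=0, n3=0, n4=0, n5=0, n6=0, n7=0, n8=0 → 0; observed 1. Eliminates n5 stuck-at-0, n7 stuck-at-0.
Only n8 stuck-at-1 is consistent with every test.

n8 stuck-at-1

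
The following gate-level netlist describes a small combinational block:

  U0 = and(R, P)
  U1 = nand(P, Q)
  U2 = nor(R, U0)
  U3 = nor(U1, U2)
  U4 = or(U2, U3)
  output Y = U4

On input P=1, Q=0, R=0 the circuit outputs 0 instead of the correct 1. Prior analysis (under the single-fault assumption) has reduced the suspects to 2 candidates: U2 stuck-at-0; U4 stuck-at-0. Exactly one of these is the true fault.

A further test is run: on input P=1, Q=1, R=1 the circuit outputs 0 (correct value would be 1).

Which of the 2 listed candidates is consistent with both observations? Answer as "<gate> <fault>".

Evaluate each candidate on input P=1, Q=1, R=1:
  U2 stuck-at-0: U0=1, U1=0, U2=0 [stuck-at-0], U3=1, U4=1 → 1 — eliminated
  U4 stuck-at-0: U0=1, U1=0, U2=0, U3=1, U4=0 [stuck-at-0] → 0 — matches
Only U4 stuck-at-0 reproduces the observed 0.

U4 stuck-at-0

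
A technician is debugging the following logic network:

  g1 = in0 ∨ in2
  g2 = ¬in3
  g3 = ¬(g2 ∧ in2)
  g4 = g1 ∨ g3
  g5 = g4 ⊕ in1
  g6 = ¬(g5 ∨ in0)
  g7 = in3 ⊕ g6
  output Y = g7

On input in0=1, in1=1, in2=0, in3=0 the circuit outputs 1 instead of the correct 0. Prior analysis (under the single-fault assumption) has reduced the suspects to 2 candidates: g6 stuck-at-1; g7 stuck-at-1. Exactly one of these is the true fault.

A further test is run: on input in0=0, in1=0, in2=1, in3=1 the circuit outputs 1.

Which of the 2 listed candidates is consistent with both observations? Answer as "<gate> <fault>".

g7 stuck-at-1

Evaluate each candidate on input in0=0, in1=0, in2=1, in3=1:
  g6 stuck-at-1: g1=1, g2=0, g3=1, g4=1, g5=1, g6=1 [stuck-at-1], g7=0 → 0 — eliminated
  g7 stuck-at-1: g1=1, g2=0, g3=1, g4=1, g5=1, g6=0, g7=1 [stuck-at-1] → 1 — matches
Only g7 stuck-at-1 reproduces the observed 1.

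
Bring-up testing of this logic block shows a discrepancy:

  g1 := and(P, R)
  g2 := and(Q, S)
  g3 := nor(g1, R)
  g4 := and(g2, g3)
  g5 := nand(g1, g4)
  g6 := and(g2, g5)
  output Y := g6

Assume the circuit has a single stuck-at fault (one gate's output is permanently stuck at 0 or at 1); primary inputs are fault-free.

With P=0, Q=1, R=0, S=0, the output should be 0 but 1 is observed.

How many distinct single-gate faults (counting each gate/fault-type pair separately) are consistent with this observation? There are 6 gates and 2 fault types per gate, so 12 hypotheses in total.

Fault-free: g1=0, g2=0, g3=1, g4=0, g5=1, g6=0 → 0. Observed 1.
  g1 stuck-at-0: output 0 ✗
  g1 stuck-at-1: output 0 ✗
  g2 stuck-at-0: output 0 ✗
  g2 stuck-at-1: output 1 ✓
  g3 stuck-at-0: output 0 ✗
  g3 stuck-at-1: output 0 ✗
  g4 stuck-at-0: output 0 ✗
  g4 stuck-at-1: output 0 ✗
  g5 stuck-at-0: output 0 ✗
  g5 stuck-at-1: output 0 ✗
  g6 stuck-at-0: output 0 ✗
  g6 stuck-at-1: output 1 ✓
Consistent faults: {g2 stuck-at-1, g6 stuck-at-1} — 2 in all.

2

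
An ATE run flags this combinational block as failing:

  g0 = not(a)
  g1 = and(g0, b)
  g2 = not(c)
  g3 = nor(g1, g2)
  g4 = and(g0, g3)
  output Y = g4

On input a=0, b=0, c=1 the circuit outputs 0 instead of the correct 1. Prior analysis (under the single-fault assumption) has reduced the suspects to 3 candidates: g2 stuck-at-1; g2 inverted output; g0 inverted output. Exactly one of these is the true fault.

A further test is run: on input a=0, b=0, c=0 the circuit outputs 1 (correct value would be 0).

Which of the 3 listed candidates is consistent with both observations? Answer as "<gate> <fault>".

g2 inverted output

Evaluate each candidate on input a=0, b=0, c=0:
  g2 stuck-at-1: g0=1, g1=0, g2=1 [stuck-at-1], g3=0, g4=0 → 0 — eliminated
  g2 inverted output: g0=1, g1=0, g2=0 [inverted output], g3=1, g4=1 → 1 — matches
  g0 inverted output: g0=0 [inverted output], g1=0, g2=1, g3=0, g4=0 → 0 — eliminated
Only g2 inverted output reproduces the observed 1.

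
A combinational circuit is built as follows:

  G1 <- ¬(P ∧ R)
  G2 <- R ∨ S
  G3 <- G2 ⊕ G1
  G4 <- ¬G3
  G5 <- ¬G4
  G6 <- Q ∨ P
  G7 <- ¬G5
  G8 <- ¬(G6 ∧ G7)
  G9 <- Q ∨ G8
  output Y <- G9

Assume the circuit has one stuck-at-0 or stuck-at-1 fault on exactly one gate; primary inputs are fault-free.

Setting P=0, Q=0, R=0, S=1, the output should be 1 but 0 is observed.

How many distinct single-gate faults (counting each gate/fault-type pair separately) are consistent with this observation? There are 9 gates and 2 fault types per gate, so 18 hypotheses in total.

3

Fault-free: G1=1, G2=1, G3=0, G4=1, G5=0, G6=0, G7=1, G8=1, G9=1 → 1. Observed 0.
  G1: none of the 2 fault types match ✗
  G2: none of the 2 fault types match ✗
  G3: none of the 2 fault types match ✗
  G4: none of the 2 fault types match ✗
  G5: none of the 2 fault types match ✗
  G6: stuck-at-1 ✓; others ✗
  G7: none of the 2 fault types match ✗
  G8: stuck-at-0 ✓; others ✗
  G9: stuck-at-0 ✓; others ✗
Consistent faults: {G6 stuck-at-1, G8 stuck-at-0, G9 stuck-at-0} — 3 in all.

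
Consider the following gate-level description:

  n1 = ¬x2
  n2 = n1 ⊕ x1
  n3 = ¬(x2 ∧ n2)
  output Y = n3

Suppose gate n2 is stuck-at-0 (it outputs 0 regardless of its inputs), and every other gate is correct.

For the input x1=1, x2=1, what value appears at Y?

1

Propagate with n2 forced: n1=0, n2=0 [stuck-at-0], n3=1.
So Y = 1. (Without the fault it would be 0.)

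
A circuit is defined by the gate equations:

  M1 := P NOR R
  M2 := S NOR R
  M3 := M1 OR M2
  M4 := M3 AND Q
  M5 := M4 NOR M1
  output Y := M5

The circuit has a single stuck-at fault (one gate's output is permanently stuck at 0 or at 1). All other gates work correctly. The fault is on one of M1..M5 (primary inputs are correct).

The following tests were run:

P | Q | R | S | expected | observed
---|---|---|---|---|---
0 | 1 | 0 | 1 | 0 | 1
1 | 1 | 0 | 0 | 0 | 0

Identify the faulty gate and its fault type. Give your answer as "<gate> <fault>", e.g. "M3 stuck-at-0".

Fault-free values for test 1 (P=0, Q=1, R=0, S=1): M1=1, M2=0, M3=1, M4=1, M5=0, giving Y=0. Observed 1.
Test 1: faults giving observed 1 are {M1 stuck-at-0, M5 stuck-at-1}.
Test 2 (P=1, Q=1, R=0, S=0): fault-free M1=0, M2=1, M3=1, M4=1, M5=0 → 0; observed 0. Eliminates M5 stuck-at-1.
Only M1 stuck-at-0 is consistent with every test.

M1 stuck-at-0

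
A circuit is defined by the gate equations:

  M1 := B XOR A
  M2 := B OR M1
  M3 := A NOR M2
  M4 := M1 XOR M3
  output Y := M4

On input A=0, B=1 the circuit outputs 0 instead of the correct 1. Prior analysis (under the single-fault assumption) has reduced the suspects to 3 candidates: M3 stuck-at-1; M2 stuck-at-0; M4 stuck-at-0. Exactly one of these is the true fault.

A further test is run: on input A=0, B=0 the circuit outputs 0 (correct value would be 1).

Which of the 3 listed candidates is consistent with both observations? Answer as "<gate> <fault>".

Evaluate each candidate on input A=0, B=0:
  M3 stuck-at-1: M1=0, M2=0, M3=1 [stuck-at-1], M4=1 → 1 — eliminated
  M2 stuck-at-0: M1=0, M2=0 [stuck-at-0], M3=1, M4=1 → 1 — eliminated
  M4 stuck-at-0: M1=0, M2=0, M3=1, M4=0 [stuck-at-0] → 0 — matches
Only M4 stuck-at-0 reproduces the observed 0.

M4 stuck-at-0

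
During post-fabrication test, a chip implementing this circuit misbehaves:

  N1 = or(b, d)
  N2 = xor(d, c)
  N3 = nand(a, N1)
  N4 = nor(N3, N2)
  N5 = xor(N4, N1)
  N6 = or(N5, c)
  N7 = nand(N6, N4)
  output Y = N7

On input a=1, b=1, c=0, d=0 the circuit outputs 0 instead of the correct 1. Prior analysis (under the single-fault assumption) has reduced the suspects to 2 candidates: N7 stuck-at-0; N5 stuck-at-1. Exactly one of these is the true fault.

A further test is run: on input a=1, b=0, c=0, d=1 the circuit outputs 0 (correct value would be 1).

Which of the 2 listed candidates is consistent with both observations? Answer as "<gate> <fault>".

N7 stuck-at-0

Evaluate each candidate on input a=1, b=0, c=0, d=1:
  N7 stuck-at-0: N1=1, N2=1, N3=0, N4=0, N5=1, N6=1, N7=0 [stuck-at-0] → 0 — matches
  N5 stuck-at-1: N1=1, N2=1, N3=0, N4=0, N5=1 [stuck-at-1], N6=1, N7=1 → 1 — eliminated
Only N7 stuck-at-0 reproduces the observed 0.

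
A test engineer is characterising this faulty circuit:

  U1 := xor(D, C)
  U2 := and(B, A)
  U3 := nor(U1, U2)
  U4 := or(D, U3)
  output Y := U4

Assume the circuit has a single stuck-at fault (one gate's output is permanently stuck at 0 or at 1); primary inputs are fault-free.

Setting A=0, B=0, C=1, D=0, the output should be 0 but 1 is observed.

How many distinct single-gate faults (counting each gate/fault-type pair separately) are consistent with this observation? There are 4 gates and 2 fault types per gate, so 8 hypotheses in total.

Fault-free: U1=1, U2=0, U3=0, U4=0 → 0. Observed 1.
  U1 stuck-at-0: output 1 ✓
  U1 stuck-at-1: output 0 ✗
  U2 stuck-at-0: output 0 ✗
  U2 stuck-at-1: output 0 ✗
  U3 stuck-at-0: output 0 ✗
  U3 stuck-at-1: output 1 ✓
  U4 stuck-at-0: output 0 ✗
  U4 stuck-at-1: output 1 ✓
Consistent faults: {U1 stuck-at-0, U3 stuck-at-1, U4 stuck-at-1} — 3 in all.

3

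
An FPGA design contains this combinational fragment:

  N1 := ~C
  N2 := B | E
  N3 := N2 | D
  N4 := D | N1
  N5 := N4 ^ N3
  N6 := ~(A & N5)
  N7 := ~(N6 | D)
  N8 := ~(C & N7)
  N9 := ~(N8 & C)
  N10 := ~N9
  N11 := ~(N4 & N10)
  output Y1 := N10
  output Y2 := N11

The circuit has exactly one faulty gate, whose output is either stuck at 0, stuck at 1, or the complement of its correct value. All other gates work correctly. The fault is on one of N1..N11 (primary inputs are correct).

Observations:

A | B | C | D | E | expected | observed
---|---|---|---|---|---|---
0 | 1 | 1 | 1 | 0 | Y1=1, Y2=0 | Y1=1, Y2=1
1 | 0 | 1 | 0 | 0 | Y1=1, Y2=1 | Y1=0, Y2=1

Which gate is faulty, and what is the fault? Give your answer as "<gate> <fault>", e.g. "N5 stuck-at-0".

N4 inverted output

Fault-free values for test 1 (A=0, B=1, C=1, D=1, E=0): N1=0, N2=1, N3=1, N4=1, N5=0, N6=1, N7=0, N8=1, N9=0, N10=1, N11=0, giving Y1=1, Y2=0. Observed Y1=1, Y2=1.
Test 1: faults giving observed Y1=1, Y2=1 are {N4 stuck-at-0, N4 inverted output, N11 stuck-at-1, N11 inverted output}.
Test 2 (A=1, B=0, C=1, D=0, E=0): fault-free N1=0, N2=0, N3=0, N4=0, N5=0, N6=1, N7=0, N8=1, N9=0, N10=1, N11=1 → Y1=1, Y2=1; observed Y1=0, Y2=1. Eliminates N4 stuck-at-0, N11 stuck-at-1, N11 inverted output.
Only N4 inverted output is consistent with every test.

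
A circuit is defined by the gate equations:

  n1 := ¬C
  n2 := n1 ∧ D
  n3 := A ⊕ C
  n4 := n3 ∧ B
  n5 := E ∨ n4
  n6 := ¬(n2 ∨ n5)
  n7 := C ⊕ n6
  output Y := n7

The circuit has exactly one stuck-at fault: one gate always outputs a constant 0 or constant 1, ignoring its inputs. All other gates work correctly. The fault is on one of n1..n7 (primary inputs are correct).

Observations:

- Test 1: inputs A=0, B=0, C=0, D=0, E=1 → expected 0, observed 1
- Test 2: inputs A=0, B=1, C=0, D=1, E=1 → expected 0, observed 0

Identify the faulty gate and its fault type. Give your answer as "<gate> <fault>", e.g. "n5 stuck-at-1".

n5 stuck-at-0

Fault-free values for test 1 (A=0, B=0, C=0, D=0, E=1): n1=1, n2=0, n3=0, n4=0, n5=1, n6=0, n7=0, giving Y=0. Observed 1.
Test 1: faults giving observed 1 are {n5 stuck-at-0, n6 stuck-at-1, n7 stuck-at-1}.
Test 2 (A=0, B=1, C=0, D=1, E=1): fault-free n1=1, n2=1, n3=0, n4=0, n5=1, n6=0, n7=0 → 0; observed 0. Eliminates n6 stuck-at-1, n7 stuck-at-1.
Only n5 stuck-at-0 is consistent with every test.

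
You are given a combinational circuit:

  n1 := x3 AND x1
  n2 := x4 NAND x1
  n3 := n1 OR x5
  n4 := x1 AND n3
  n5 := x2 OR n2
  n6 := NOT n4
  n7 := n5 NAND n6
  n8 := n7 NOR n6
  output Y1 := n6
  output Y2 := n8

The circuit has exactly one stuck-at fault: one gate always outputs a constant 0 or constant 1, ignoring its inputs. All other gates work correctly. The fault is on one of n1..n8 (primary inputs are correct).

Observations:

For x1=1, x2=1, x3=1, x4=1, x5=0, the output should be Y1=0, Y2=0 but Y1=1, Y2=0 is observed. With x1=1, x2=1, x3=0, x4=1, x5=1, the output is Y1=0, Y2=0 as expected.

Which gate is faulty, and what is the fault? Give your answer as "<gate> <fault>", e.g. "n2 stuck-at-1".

Fault-free values for test 1 (x1=1, x2=1, x3=1, x4=1, x5=0): n1=1, n2=0, n3=1, n4=1, n5=1, n6=0, n7=1, n8=0, giving Y1=0, Y2=0. Observed Y1=1, Y2=0.
Test 1: faults giving observed Y1=1, Y2=0 are {n1 stuck-at-0, n3 stuck-at-0, n4 stuck-at-0, n6 stuck-at-1}.
Test 2 (x1=1, x2=1, x3=0, x4=1, x5=1): fault-free n1=0, n2=0, n3=1, n4=1, n5=1, n6=0, n7=1, n8=0 → Y1=0, Y2=0; observed Y1=0, Y2=0. Eliminates n3 stuck-at-0, n4 stuck-at-0, n6 stuck-at-1.
Only n1 stuck-at-0 is consistent with every test.

n1 stuck-at-0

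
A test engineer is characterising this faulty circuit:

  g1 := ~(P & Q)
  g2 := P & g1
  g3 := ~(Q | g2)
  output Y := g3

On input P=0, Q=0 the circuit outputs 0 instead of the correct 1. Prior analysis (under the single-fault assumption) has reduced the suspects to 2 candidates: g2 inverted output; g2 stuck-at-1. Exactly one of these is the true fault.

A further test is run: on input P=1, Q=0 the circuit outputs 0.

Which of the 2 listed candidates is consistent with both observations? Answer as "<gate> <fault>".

g2 stuck-at-1

Evaluate each candidate on input P=1, Q=0:
  g2 inverted output: g1=1, g2=0 [inverted output], g3=1 → 1 — eliminated
  g2 stuck-at-1: g1=1, g2=1 [stuck-at-1], g3=0 → 0 — matches
Only g2 stuck-at-1 reproduces the observed 0.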